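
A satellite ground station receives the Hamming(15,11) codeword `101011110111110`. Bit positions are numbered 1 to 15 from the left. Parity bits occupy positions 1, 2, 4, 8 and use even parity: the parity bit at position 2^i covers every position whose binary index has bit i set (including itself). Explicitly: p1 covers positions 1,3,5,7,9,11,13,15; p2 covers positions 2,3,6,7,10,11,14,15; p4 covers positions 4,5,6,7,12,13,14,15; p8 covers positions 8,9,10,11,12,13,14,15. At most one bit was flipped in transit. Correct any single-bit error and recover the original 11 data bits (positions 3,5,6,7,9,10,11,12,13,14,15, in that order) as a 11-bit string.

s1: b1⊕b3⊕b5⊕b7⊕b9⊕b11⊕b13⊕b15 = 1⊕1⊕1⊕1⊕0⊕1⊕1⊕0 = 0
s2: b2⊕b3⊕b6⊕b7⊕b10⊕b11⊕b14⊕b15 = 0⊕1⊕1⊕1⊕1⊕1⊕1⊕0 = 0
s4: b4⊕b5⊕b6⊕b7⊕b12⊕b13⊕b14⊕b15 = 0⊕1⊕1⊕1⊕1⊕1⊕1⊕0 = 0
s8: b8⊕b9⊕b10⊕b11⊕b12⊕b13⊕b14⊕b15 = 1⊕0⊕1⊕1⊕1⊕1⊕1⊕0 = 0
Syndrome (s8...s1) = 0000 → position 0 (no error).
No correction needed.
Data bits at positions 3,5,6,7,9,10,11,12,13,14,15: 11110111110

11110111110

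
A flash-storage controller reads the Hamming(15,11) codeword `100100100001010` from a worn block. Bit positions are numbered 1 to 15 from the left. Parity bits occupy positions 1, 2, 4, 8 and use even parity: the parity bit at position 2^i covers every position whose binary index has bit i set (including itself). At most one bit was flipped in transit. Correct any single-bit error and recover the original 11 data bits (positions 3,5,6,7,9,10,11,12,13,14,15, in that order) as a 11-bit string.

00010001010

s1: b1⊕b3⊕b5⊕b7⊕b9⊕b11⊕b13⊕b15 = 1⊕0⊕0⊕1⊕0⊕0⊕0⊕0 = 0
s2: b2⊕b3⊕b6⊕b7⊕b10⊕b11⊕b14⊕b15 = 0⊕0⊕0⊕1⊕0⊕0⊕1⊕0 = 0
s4: b4⊕b5⊕b6⊕b7⊕b12⊕b13⊕b14⊕b15 = 1⊕0⊕0⊕1⊕1⊕0⊕1⊕0 = 0
s8: b8⊕b9⊕b10⊕b11⊕b12⊕b13⊕b14⊕b15 = 0⊕0⊕0⊕0⊕1⊕0⊕1⊕0 = 0
Syndrome (s8...s1) = 0000 → position 0 (no error).
No correction needed.
Data bits at positions 3,5,6,7,9,10,11,12,13,14,15: 00010001010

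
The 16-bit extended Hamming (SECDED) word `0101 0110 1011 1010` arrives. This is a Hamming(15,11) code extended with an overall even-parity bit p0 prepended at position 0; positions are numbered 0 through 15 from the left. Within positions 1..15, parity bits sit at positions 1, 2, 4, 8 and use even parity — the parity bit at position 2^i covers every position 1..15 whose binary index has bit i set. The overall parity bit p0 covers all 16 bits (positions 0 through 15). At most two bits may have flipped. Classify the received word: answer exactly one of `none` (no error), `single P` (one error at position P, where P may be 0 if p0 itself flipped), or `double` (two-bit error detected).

single 10

s1: b1⊕b3⊕b5⊕b7⊕b9⊕b11⊕b13⊕b15 = 1⊕1⊕1⊕0⊕0⊕1⊕0⊕0 = 0
s2: b2⊕b3⊕b6⊕b7⊕b10⊕b11⊕b14⊕b15 = 0⊕1⊕1⊕0⊕1⊕1⊕1⊕0 = 1
s4: b4⊕b5⊕b6⊕b7⊕b12⊕b13⊕b14⊕b15 = 0⊕1⊕1⊕0⊕1⊕0⊕1⊕0 = 0
s8: b8⊕b9⊕b10⊕b11⊕b12⊕b13⊕b14⊕b15 = 1⊕0⊕1⊕1⊕1⊕0⊕1⊕0 = 1
Syndrome (s8...s1) = 1010 → position 10.
Overall parity (XOR of all 16 bits, including p0): 0⊕1⊕0⊕1⊕0⊕1⊕1⊕0⊕1⊕0⊕1⊕1⊕1⊕0⊕1⊕0 = 1
Overall=1, syndrome position=10 → single-bit error at position 10.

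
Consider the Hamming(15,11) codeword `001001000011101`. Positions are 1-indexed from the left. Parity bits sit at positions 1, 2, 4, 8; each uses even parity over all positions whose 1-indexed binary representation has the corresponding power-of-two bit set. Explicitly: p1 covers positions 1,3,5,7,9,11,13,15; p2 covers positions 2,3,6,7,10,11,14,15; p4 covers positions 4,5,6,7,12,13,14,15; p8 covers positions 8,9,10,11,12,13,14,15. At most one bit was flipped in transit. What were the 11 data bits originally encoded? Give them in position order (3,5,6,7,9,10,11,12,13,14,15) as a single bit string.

s1: b1⊕b3⊕b5⊕b7⊕b9⊕b11⊕b13⊕b15 = 0⊕1⊕0⊕0⊕0⊕1⊕1⊕1 = 0
s2: b2⊕b3⊕b6⊕b7⊕b10⊕b11⊕b14⊕b15 = 0⊕1⊕1⊕0⊕0⊕1⊕0⊕1 = 0
s4: b4⊕b5⊕b6⊕b7⊕b12⊕b13⊕b14⊕b15 = 0⊕0⊕1⊕0⊕1⊕1⊕0⊕1 = 0
s8: b8⊕b9⊕b10⊕b11⊕b12⊕b13⊕b14⊕b15 = 0⊕0⊕0⊕1⊕1⊕1⊕0⊕1 = 0
Syndrome (s8...s1) = 0000 → position 0 (no error).
No correction needed.
Data bits at positions 3,5,6,7,9,10,11,12,13,14,15: 10100011101

10100011101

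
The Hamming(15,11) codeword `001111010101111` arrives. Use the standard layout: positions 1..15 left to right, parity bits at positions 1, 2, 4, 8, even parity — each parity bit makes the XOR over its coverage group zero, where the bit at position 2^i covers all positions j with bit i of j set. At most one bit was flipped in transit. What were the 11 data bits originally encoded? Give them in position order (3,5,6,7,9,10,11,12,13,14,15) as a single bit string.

s1: b1⊕b3⊕b5⊕b7⊕b9⊕b11⊕b13⊕b15 = 0⊕1⊕1⊕0⊕0⊕0⊕1⊕1 = 0
s2: b2⊕b3⊕b6⊕b7⊕b10⊕b11⊕b14⊕b15 = 0⊕1⊕1⊕0⊕1⊕0⊕1⊕1 = 1
s4: b4⊕b5⊕b6⊕b7⊕b12⊕b13⊕b14⊕b15 = 1⊕1⊕1⊕0⊕1⊕1⊕1⊕1 = 1
s8: b8⊕b9⊕b10⊕b11⊕b12⊕b13⊕b14⊕b15 = 1⊕0⊕1⊕0⊕1⊕1⊕1⊕1 = 0
Syndrome (s8...s1) = 0110 → position 6.
Flip bit 6: corrected codeword = 001110010101111
Data bits at positions 3,5,6,7,9,10,11,12,13,14,15: 11000101111

11000101111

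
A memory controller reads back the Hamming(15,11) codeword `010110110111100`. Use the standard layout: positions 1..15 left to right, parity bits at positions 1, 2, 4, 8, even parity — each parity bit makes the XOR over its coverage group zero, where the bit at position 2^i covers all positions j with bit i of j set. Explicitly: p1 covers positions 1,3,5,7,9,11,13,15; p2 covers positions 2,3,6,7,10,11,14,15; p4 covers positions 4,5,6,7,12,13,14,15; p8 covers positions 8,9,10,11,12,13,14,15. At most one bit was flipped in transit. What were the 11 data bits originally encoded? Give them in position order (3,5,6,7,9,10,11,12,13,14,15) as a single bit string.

01010110100

s1: b1⊕b3⊕b5⊕b7⊕b9⊕b11⊕b13⊕b15 = 0⊕0⊕1⊕1⊕0⊕1⊕1⊕0 = 0
s2: b2⊕b3⊕b6⊕b7⊕b10⊕b11⊕b14⊕b15 = 1⊕0⊕0⊕1⊕1⊕1⊕0⊕0 = 0
s4: b4⊕b5⊕b6⊕b7⊕b12⊕b13⊕b14⊕b15 = 1⊕1⊕0⊕1⊕1⊕1⊕0⊕0 = 1
s8: b8⊕b9⊕b10⊕b11⊕b12⊕b13⊕b14⊕b15 = 1⊕0⊕1⊕1⊕1⊕1⊕0⊕0 = 1
Syndrome (s8...s1) = 1100 → position 12.
Flip bit 12: corrected codeword = 010110110110100
Data bits at positions 3,5,6,7,9,10,11,12,13,14,15: 01010110100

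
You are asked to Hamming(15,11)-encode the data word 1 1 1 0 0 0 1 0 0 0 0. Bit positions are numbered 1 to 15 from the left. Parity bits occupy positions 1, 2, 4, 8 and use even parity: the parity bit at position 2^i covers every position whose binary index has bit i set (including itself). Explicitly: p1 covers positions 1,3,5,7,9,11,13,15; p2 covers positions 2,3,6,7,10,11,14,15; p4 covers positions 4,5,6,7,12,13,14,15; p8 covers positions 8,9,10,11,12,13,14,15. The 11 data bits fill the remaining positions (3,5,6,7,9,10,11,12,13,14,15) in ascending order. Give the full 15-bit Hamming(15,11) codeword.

Place data bits at non-power-of-two positions: b3=1, b5=1, b6=1, b7=0, b9=0, b10=0, b11=1, b12=0, b13=0, b14=0, b15=0.
p1 = XOR of data positions {3,5,7,9,11,13,15} = 1⊕1⊕0⊕0⊕1⊕0⊕0 = 1
p2 = XOR of data positions {3,6,7,10,11,14,15} = 1⊕1⊕0⊕0⊕1⊕0⊕0 = 1
p4 = XOR of data positions {5,6,7,12,13,14,15} = 1⊕1⊕0⊕0⊕0⊕0⊕0 = 0
p8 = XOR of data positions {9,10,11,12,13,14,15} = 0⊕0⊕1⊕0⊕0⊕0⊕0 = 1
Codeword b1..b15 = 111011010010000

111011010010000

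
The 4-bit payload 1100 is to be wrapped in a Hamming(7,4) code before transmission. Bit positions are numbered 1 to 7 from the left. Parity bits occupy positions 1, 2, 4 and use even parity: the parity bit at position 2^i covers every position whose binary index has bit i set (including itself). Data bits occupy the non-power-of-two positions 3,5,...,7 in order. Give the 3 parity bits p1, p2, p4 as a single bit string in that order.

011

Place data bits at non-power-of-two positions: b3=1, b5=1, b6=0, b7=0.
p1 = XOR of data positions {3,5,7} = 1⊕1⊕0 = 0
p2 = XOR of data positions {3,6,7} = 1⊕0⊕0 = 1
p4 = XOR of data positions {5,6,7} = 1⊕0⊕0 = 1
Parity bits p1,p2,p4 = 011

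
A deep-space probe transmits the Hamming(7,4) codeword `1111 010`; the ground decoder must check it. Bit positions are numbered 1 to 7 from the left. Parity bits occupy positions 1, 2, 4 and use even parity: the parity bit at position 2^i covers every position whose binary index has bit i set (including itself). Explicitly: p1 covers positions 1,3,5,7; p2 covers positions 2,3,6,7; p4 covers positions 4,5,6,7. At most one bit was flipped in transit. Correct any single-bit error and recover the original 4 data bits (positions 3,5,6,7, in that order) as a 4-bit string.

1010

s1: b1⊕b3⊕b5⊕b7 = 1⊕1⊕0⊕0 = 0
s2: b2⊕b3⊕b6⊕b7 = 1⊕1⊕1⊕0 = 1
s4: b4⊕b5⊕b6⊕b7 = 1⊕0⊕1⊕0 = 0
Syndrome (s4...s1) = 010 → position 2.
Flip bit 2: corrected codeword = 1011010
Data bits at positions 3,5,6,7: 1010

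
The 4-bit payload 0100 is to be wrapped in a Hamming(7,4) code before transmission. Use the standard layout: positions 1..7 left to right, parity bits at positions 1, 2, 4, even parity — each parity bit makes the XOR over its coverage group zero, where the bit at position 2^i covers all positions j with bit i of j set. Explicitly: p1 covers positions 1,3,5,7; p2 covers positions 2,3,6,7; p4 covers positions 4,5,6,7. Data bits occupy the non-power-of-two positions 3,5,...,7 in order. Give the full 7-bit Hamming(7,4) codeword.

Place data bits at non-power-of-two positions: b3=0, b5=1, b6=0, b7=0.
p1 = XOR of data positions {3,5,7} = 0⊕1⊕0 = 1
p2 = XOR of data positions {3,6,7} = 0⊕0⊕0 = 0
p4 = XOR of data positions {5,6,7} = 1⊕0⊕0 = 1
Codeword b1..b7 = 1001100

1001100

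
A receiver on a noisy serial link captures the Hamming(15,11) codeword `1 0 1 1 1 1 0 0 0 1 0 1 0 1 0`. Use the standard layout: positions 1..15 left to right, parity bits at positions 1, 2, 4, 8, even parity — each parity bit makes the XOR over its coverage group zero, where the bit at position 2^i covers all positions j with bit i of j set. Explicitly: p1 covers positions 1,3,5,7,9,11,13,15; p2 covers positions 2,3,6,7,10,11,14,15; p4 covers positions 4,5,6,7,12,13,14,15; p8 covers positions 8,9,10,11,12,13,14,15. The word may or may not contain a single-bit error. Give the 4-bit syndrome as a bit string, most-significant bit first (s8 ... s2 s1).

s1: b1⊕b3⊕b5⊕b7⊕b9⊕b11⊕b13⊕b15 = 1⊕1⊕1⊕0⊕0⊕0⊕0⊕0 = 1
s2: b2⊕b3⊕b6⊕b7⊕b10⊕b11⊕b14⊕b15 = 0⊕1⊕1⊕0⊕1⊕0⊕1⊕0 = 0
s4: b4⊕b5⊕b6⊕b7⊕b12⊕b13⊕b14⊕b15 = 1⊕1⊕1⊕0⊕1⊕0⊕1⊕0 = 1
s8: b8⊕b9⊕b10⊕b11⊕b12⊕b13⊕b14⊕b15 = 0⊕0⊕1⊕0⊕1⊕0⊕1⊕0 = 1
Syndrome (s8...s1) = 1101 → position 13.

1101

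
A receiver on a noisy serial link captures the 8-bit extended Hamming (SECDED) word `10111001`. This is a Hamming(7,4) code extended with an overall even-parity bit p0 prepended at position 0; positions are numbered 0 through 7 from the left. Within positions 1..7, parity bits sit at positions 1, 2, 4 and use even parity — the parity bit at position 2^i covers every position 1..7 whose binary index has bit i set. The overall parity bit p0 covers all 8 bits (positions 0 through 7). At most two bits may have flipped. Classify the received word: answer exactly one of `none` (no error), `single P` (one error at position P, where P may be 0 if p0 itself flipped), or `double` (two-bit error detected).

s1: b1⊕b3⊕b5⊕b7 = 0⊕1⊕0⊕1 = 0
s2: b2⊕b3⊕b6⊕b7 = 1⊕1⊕0⊕1 = 1
s4: b4⊕b5⊕b6⊕b7 = 1⊕0⊕0⊕1 = 0
Syndrome (s4...s1) = 010 → position 2.
Overall parity (XOR of all 8 bits, including p0): 1⊕0⊕1⊕1⊕1⊕0⊕0⊕1 = 1
Overall=1, syndrome position=2 → single-bit error at position 2.

single 2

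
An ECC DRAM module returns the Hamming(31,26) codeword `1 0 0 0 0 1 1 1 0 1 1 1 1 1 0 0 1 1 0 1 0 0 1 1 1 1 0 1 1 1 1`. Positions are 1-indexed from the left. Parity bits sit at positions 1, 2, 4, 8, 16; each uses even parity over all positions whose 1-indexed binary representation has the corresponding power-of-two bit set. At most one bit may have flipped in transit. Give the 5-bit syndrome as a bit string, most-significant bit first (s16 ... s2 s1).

s1: b1⊕b3⊕b5⊕b7⊕b9⊕b11⊕b13⊕b15⊕b17⊕b19⊕b21⊕b23⊕b25⊕b27⊕b29⊕b31 = 1⊕0⊕0⊕1⊕0⊕1⊕1⊕0⊕1⊕0⊕0⊕1⊕1⊕0⊕1⊕1 = 1
s2: b2⊕b3⊕b6⊕b7⊕b10⊕b11⊕b14⊕b15⊕b18⊕b19⊕b22⊕b23⊕b26⊕b27⊕b30⊕b31 = 0⊕0⊕1⊕1⊕1⊕1⊕1⊕0⊕1⊕0⊕0⊕1⊕1⊕0⊕1⊕1 = 0
s4: b4⊕b5⊕b6⊕b7⊕b12⊕b13⊕b14⊕b15⊕b20⊕b21⊕b22⊕b23⊕b28⊕b29⊕b30⊕b31 = 0⊕0⊕1⊕1⊕1⊕1⊕1⊕0⊕1⊕0⊕0⊕1⊕1⊕1⊕1⊕1 = 1
s8: b8⊕b9⊕b10⊕b11⊕b12⊕b13⊕b14⊕b15⊕b24⊕b25⊕b26⊕b27⊕b28⊕b29⊕b30⊕b31 = 1⊕0⊕1⊕1⊕1⊕1⊕1⊕0⊕1⊕1⊕1⊕0⊕1⊕1⊕1⊕1 = 1
s16: b16⊕b17⊕b18⊕b19⊕b20⊕b21⊕b22⊕b23⊕b24⊕b25⊕b26⊕b27⊕b28⊕b29⊕b30⊕b31 = 0⊕1⊕1⊕0⊕1⊕0⊕0⊕1⊕1⊕1⊕1⊕0⊕1⊕1⊕1⊕1 = 1
Syndrome (s16...s1) = 11101 → position 29.

11101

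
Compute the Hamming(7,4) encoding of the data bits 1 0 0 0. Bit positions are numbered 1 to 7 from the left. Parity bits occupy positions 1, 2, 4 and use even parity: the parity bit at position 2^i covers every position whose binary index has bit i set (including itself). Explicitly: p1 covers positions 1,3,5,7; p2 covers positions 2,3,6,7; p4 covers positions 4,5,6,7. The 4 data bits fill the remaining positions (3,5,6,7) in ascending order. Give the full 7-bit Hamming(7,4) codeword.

Place data bits at non-power-of-two positions: b3=1, b5=0, b6=0, b7=0.
p1 = XOR of data positions {3,5,7} = 1⊕0⊕0 = 1
p2 = XOR of data positions {3,6,7} = 1⊕0⊕0 = 1
p4 = XOR of data positions {5,6,7} = 0⊕0⊕0 = 0
Codeword b1..b7 = 1110000

1110000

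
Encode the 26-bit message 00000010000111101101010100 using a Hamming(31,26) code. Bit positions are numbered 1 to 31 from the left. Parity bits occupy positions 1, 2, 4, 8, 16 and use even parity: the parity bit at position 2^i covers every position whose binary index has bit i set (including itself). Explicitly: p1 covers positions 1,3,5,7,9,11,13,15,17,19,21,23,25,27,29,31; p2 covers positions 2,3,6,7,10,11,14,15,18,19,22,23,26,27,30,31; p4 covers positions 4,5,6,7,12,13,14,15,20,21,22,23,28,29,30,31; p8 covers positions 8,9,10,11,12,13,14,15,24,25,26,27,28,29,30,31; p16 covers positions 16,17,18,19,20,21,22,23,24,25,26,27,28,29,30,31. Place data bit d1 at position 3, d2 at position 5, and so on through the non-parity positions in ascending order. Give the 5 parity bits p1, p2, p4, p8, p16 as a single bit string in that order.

10001

Place data bits at non-power-of-two positions: b3=0, b5=0, b6=0, b7=0, b9=0, b10=0, b11=1, b12=0, b13=0, b14=0, b15=0, b17=1, b18=1, b19=1, b20=1, b21=0, b22=1, b23=1, b24=0, b25=1, b26=0, b27=1, b28=0, b29=1, b30=0, b31=0.
p1 = XOR of data positions {3,5,7,9,11,13,15,17,19,21,23,25,27,29,31} = 0⊕0⊕0⊕0⊕1⊕0⊕0⊕1⊕1⊕0⊕1⊕1⊕1⊕1⊕0 = 1
p2 = XOR of data positions {3,6,7,10,11,14,15,18,19,22,23,26,27,30,31} = 0⊕0⊕0⊕0⊕1⊕0⊕0⊕1⊕1⊕1⊕1⊕0⊕1⊕0⊕0 = 0
p4 = XOR of data positions {5,6,7,12,13,14,15,20,21,22,23,28,29,30,31} = 0⊕0⊕0⊕0⊕0⊕0⊕0⊕1⊕0⊕1⊕1⊕0⊕1⊕0⊕0 = 0
p8 = XOR of data positions {9,10,11,12,13,14,15,24,25,26,27,28,29,30,31} = 0⊕0⊕1⊕0⊕0⊕0⊕0⊕0⊕1⊕0⊕1⊕0⊕1⊕0⊕0 = 0
p16 = XOR of data positions {17,18,19,20,21,22,23,24,25,26,27,28,29,30,31} = 1⊕1⊕1⊕1⊕0⊕1⊕1⊕0⊕1⊕0⊕1⊕0⊕1⊕0⊕0 = 1
Parity bits p1,p2,p4,p8,p16 = 10001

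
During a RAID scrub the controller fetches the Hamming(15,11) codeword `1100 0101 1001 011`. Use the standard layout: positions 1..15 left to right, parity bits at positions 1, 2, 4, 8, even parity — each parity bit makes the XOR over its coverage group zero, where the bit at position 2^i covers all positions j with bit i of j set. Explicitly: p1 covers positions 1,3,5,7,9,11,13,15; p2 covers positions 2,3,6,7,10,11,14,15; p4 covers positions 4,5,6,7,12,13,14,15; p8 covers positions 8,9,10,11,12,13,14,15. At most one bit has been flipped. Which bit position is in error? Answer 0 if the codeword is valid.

s1: b1⊕b3⊕b5⊕b7⊕b9⊕b11⊕b13⊕b15 = 1⊕0⊕0⊕0⊕1⊕0⊕0⊕1 = 1
s2: b2⊕b3⊕b6⊕b7⊕b10⊕b11⊕b14⊕b15 = 1⊕0⊕1⊕0⊕0⊕0⊕1⊕1 = 0
s4: b4⊕b5⊕b6⊕b7⊕b12⊕b13⊕b14⊕b15 = 0⊕0⊕1⊕0⊕1⊕0⊕1⊕1 = 0
s8: b8⊕b9⊕b10⊕b11⊕b12⊕b13⊕b14⊕b15 = 1⊕1⊕0⊕0⊕1⊕0⊕1⊕1 = 1
Syndrome (s8...s1) = 1001 → position 9.

9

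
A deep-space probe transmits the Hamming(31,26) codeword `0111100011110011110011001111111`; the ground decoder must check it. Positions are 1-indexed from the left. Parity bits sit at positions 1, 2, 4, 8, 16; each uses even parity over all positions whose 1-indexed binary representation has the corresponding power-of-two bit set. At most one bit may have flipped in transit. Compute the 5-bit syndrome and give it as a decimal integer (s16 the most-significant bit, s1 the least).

s1: b1⊕b3⊕b5⊕b7⊕b9⊕b11⊕b13⊕b15⊕b17⊕b19⊕b21⊕b23⊕b25⊕b27⊕b29⊕b31 = 0⊕1⊕1⊕0⊕1⊕1⊕0⊕1⊕1⊕0⊕1⊕0⊕1⊕1⊕1⊕1 = 1
s2: b2⊕b3⊕b6⊕b7⊕b10⊕b11⊕b14⊕b15⊕b18⊕b19⊕b22⊕b23⊕b26⊕b27⊕b30⊕b31 = 1⊕1⊕0⊕0⊕1⊕1⊕0⊕1⊕1⊕0⊕1⊕0⊕1⊕1⊕1⊕1 = 1
s4: b4⊕b5⊕b6⊕b7⊕b12⊕b13⊕b14⊕b15⊕b20⊕b21⊕b22⊕b23⊕b28⊕b29⊕b30⊕b31 = 1⊕1⊕0⊕0⊕1⊕0⊕0⊕1⊕0⊕1⊕1⊕0⊕1⊕1⊕1⊕1 = 0
s8: b8⊕b9⊕b10⊕b11⊕b12⊕b13⊕b14⊕b15⊕b24⊕b25⊕b26⊕b27⊕b28⊕b29⊕b30⊕b31 = 0⊕1⊕1⊕1⊕1⊕0⊕0⊕1⊕0⊕1⊕1⊕1⊕1⊕1⊕1⊕1 = 0
s16: b16⊕b17⊕b18⊕b19⊕b20⊕b21⊕b22⊕b23⊕b24⊕b25⊕b26⊕b27⊕b28⊕b29⊕b30⊕b31 = 1⊕1⊕1⊕0⊕0⊕1⊕1⊕0⊕0⊕1⊕1⊕1⊕1⊕1⊕1⊕1 = 0
Syndrome (s16...s1) = 00011 → position 3.

3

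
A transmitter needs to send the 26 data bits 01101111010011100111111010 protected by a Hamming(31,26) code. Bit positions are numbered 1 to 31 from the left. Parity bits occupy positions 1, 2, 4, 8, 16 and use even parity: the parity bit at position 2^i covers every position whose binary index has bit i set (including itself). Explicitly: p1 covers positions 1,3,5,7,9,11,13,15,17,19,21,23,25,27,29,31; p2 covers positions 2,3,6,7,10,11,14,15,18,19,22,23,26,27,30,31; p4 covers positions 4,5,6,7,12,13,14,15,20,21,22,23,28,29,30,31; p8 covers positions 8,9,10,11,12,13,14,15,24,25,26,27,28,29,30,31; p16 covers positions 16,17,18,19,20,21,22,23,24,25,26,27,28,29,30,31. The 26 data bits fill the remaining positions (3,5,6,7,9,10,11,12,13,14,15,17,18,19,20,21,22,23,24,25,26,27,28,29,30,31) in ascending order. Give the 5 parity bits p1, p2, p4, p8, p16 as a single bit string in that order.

Place data bits at non-power-of-two positions: b3=0, b5=1, b6=1, b7=0, b9=1, b10=1, b11=1, b12=1, b13=0, b14=1, b15=0, b17=0, b18=1, b19=1, b20=1, b21=0, b22=0, b23=1, b24=1, b25=1, b26=1, b27=1, b28=1, b29=0, b30=1, b31=0.
p1 = XOR of data positions {3,5,7,9,11,13,15,17,19,21,23,25,27,29,31} = 0⊕1⊕0⊕1⊕1⊕0⊕0⊕0⊕1⊕0⊕1⊕1⊕1⊕0⊕0 = 1
p2 = XOR of data positions {3,6,7,10,11,14,15,18,19,22,23,26,27,30,31} = 0⊕1⊕0⊕1⊕1⊕1⊕0⊕1⊕1⊕0⊕1⊕1⊕1⊕1⊕0 = 0
p4 = XOR of data positions {5,6,7,12,13,14,15,20,21,22,23,28,29,30,31} = 1⊕1⊕0⊕1⊕0⊕1⊕0⊕1⊕0⊕0⊕1⊕1⊕0⊕1⊕0 = 0
p8 = XOR of data positions {9,10,11,12,13,14,15,24,25,26,27,28,29,30,31} = 1⊕1⊕1⊕1⊕0⊕1⊕0⊕1⊕1⊕1⊕1⊕1⊕0⊕1⊕0 = 1
p16 = XOR of data positions {17,18,19,20,21,22,23,24,25,26,27,28,29,30,31} = 0⊕1⊕1⊕1⊕0⊕0⊕1⊕1⊕1⊕1⊕1⊕1⊕0⊕1⊕0 = 0
Parity bits p1,p2,p4,p8,p16 = 10010

10010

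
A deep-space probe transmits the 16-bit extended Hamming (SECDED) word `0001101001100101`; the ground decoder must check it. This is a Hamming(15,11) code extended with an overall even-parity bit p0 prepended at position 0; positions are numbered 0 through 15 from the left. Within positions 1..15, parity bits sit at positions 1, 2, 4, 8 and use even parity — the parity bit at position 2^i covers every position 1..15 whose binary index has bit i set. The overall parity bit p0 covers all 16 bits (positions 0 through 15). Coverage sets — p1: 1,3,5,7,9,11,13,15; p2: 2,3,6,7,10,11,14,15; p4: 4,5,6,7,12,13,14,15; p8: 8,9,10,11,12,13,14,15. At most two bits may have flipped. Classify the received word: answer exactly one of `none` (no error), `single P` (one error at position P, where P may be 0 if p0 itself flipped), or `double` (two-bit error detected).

single 0

s1: b1⊕b3⊕b5⊕b7⊕b9⊕b11⊕b13⊕b15 = 0⊕1⊕0⊕0⊕1⊕0⊕1⊕1 = 0
s2: b2⊕b3⊕b6⊕b7⊕b10⊕b11⊕b14⊕b15 = 0⊕1⊕1⊕0⊕1⊕0⊕0⊕1 = 0
s4: b4⊕b5⊕b6⊕b7⊕b12⊕b13⊕b14⊕b15 = 1⊕0⊕1⊕0⊕0⊕1⊕0⊕1 = 0
s8: b8⊕b9⊕b10⊕b11⊕b12⊕b13⊕b14⊕b15 = 0⊕1⊕1⊕0⊕0⊕1⊕0⊕1 = 0
Syndrome (s8...s1) = 0000 → position 0 (no error).
Overall parity (XOR of all 16 bits, including p0): 0⊕0⊕0⊕1⊕1⊕0⊕1⊕0⊕0⊕1⊕1⊕0⊕0⊕1⊕0⊕1 = 1
Overall=1, syndrome position=0 → single-bit error at position 0.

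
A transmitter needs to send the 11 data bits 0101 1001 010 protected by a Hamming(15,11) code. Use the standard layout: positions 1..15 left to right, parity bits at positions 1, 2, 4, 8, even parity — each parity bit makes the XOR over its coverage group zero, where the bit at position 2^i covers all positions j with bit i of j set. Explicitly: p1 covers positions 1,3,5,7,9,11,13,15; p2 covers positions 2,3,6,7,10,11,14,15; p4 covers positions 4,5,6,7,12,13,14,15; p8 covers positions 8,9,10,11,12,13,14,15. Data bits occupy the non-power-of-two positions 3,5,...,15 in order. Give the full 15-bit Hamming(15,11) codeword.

Place data bits at non-power-of-two positions: b3=0, b5=1, b6=0, b7=1, b9=1, b10=0, b11=0, b12=1, b13=0, b14=1, b15=0.
p1 = XOR of data positions {3,5,7,9,11,13,15} = 0⊕1⊕1⊕1⊕0⊕0⊕0 = 1
p2 = XOR of data positions {3,6,7,10,11,14,15} = 0⊕0⊕1⊕0⊕0⊕1⊕0 = 0
p4 = XOR of data positions {5,6,7,12,13,14,15} = 1⊕0⊕1⊕1⊕0⊕1⊕0 = 0
p8 = XOR of data positions {9,10,11,12,13,14,15} = 1⊕0⊕0⊕1⊕0⊕1⊕0 = 1
Codeword b1..b15 = 100010111001010

100010111001010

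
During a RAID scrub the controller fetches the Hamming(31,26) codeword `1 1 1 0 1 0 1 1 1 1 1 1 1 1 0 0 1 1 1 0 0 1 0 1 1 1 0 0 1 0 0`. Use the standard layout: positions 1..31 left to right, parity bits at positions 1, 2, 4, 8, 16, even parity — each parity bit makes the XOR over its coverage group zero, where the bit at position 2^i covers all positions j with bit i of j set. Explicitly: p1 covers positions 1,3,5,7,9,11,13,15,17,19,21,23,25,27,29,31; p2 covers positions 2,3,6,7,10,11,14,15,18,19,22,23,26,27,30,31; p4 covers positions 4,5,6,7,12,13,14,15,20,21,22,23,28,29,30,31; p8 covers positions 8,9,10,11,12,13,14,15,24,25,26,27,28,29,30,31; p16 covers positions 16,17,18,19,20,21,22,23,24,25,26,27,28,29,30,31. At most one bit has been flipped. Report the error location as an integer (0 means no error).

13

s1: b1⊕b3⊕b5⊕b7⊕b9⊕b11⊕b13⊕b15⊕b17⊕b19⊕b21⊕b23⊕b25⊕b27⊕b29⊕b31 = 1⊕1⊕1⊕1⊕1⊕1⊕1⊕0⊕1⊕1⊕0⊕0⊕1⊕0⊕1⊕0 = 1
s2: b2⊕b3⊕b6⊕b7⊕b10⊕b11⊕b14⊕b15⊕b18⊕b19⊕b22⊕b23⊕b26⊕b27⊕b30⊕b31 = 1⊕1⊕0⊕1⊕1⊕1⊕1⊕0⊕1⊕1⊕1⊕0⊕1⊕0⊕0⊕0 = 0
s4: b4⊕b5⊕b6⊕b7⊕b12⊕b13⊕b14⊕b15⊕b20⊕b21⊕b22⊕b23⊕b28⊕b29⊕b30⊕b31 = 0⊕1⊕0⊕1⊕1⊕1⊕1⊕0⊕0⊕0⊕1⊕0⊕0⊕1⊕0⊕0 = 1
s8: b8⊕b9⊕b10⊕b11⊕b12⊕b13⊕b14⊕b15⊕b24⊕b25⊕b26⊕b27⊕b28⊕b29⊕b30⊕b31 = 1⊕1⊕1⊕1⊕1⊕1⊕1⊕0⊕1⊕1⊕1⊕0⊕0⊕1⊕0⊕0 = 1
s16: b16⊕b17⊕b18⊕b19⊕b20⊕b21⊕b22⊕b23⊕b24⊕b25⊕b26⊕b27⊕b28⊕b29⊕b30⊕b31 = 0⊕1⊕1⊕1⊕0⊕0⊕1⊕0⊕1⊕1⊕1⊕0⊕0⊕1⊕0⊕0 = 0
Syndrome (s16...s1) = 01101 → position 13.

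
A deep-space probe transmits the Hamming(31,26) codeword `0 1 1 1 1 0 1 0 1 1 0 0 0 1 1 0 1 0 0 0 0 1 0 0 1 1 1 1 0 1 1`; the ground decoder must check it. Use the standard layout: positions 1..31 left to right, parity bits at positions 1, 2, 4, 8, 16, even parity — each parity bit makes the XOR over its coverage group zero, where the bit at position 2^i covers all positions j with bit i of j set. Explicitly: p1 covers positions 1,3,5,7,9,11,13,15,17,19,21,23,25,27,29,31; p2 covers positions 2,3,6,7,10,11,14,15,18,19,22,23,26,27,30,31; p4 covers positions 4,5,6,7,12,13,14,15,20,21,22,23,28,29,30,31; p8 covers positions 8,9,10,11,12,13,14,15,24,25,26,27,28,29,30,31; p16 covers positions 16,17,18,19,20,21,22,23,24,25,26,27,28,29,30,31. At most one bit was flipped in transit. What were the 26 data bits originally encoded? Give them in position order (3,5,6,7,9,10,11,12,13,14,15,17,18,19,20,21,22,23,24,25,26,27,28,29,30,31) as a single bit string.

11001100011100001001111011

s1: b1⊕b3⊕b5⊕b7⊕b9⊕b11⊕b13⊕b15⊕b17⊕b19⊕b21⊕b23⊕b25⊕b27⊕b29⊕b31 = 0⊕1⊕1⊕1⊕1⊕0⊕0⊕1⊕1⊕0⊕0⊕0⊕1⊕1⊕0⊕1 = 1
s2: b2⊕b3⊕b6⊕b7⊕b10⊕b11⊕b14⊕b15⊕b18⊕b19⊕b22⊕b23⊕b26⊕b27⊕b30⊕b31 = 1⊕1⊕0⊕1⊕1⊕0⊕1⊕1⊕0⊕0⊕1⊕0⊕1⊕1⊕1⊕1 = 1
s4: b4⊕b5⊕b6⊕b7⊕b12⊕b13⊕b14⊕b15⊕b20⊕b21⊕b22⊕b23⊕b28⊕b29⊕b30⊕b31 = 1⊕1⊕0⊕1⊕0⊕0⊕1⊕1⊕0⊕0⊕1⊕0⊕1⊕0⊕1⊕1 = 1
s8: b8⊕b9⊕b10⊕b11⊕b12⊕b13⊕b14⊕b15⊕b24⊕b25⊕b26⊕b27⊕b28⊕b29⊕b30⊕b31 = 0⊕1⊕1⊕0⊕0⊕0⊕1⊕1⊕0⊕1⊕1⊕1⊕1⊕0⊕1⊕1 = 0
s16: b16⊕b17⊕b18⊕b19⊕b20⊕b21⊕b22⊕b23⊕b24⊕b25⊕b26⊕b27⊕b28⊕b29⊕b30⊕b31 = 0⊕1⊕0⊕0⊕0⊕0⊕1⊕0⊕0⊕1⊕1⊕1⊕1⊕0⊕1⊕1 = 0
Syndrome (s16...s1) = 00111 → position 7.
Flip bit 7: corrected codeword = 0111100011000110100001001111011
Data bits at positions 3,5,6,7,9,10,11,12,13,14,15,17,18,19,20,21,22,23,24,25,26,27,28,29,30,31: 11001100011100001001111011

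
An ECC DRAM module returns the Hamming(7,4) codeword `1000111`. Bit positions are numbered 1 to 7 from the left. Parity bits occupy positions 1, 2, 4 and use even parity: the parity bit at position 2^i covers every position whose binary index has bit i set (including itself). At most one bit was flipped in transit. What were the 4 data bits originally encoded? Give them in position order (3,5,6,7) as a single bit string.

0011

s1: b1⊕b3⊕b5⊕b7 = 1⊕0⊕1⊕1 = 1
s2: b2⊕b3⊕b6⊕b7 = 0⊕0⊕1⊕1 = 0
s4: b4⊕b5⊕b6⊕b7 = 0⊕1⊕1⊕1 = 1
Syndrome (s4...s1) = 101 → position 5.
Flip bit 5: corrected codeword = 1000011
Data bits at positions 3,5,6,7: 0011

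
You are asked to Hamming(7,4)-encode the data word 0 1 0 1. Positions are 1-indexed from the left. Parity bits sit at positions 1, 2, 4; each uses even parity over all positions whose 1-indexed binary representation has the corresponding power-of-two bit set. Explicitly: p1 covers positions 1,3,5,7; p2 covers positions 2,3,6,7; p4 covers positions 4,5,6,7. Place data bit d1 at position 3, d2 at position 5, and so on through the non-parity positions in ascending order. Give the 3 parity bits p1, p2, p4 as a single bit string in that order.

010

Place data bits at non-power-of-two positions: b3=0, b5=1, b6=0, b7=1.
p1 = XOR of data positions {3,5,7} = 0⊕1⊕1 = 0
p2 = XOR of data positions {3,6,7} = 0⊕0⊕1 = 1
p4 = XOR of data positions {5,6,7} = 1⊕0⊕1 = 0
Parity bits p1,p2,p4 = 010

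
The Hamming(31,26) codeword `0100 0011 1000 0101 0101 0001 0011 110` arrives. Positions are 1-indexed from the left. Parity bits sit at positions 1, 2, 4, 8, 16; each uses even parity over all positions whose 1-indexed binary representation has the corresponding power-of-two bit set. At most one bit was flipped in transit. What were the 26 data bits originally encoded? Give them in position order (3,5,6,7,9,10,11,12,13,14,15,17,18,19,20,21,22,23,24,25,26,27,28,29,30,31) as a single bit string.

00011000010010100010011110

s1: b1⊕b3⊕b5⊕b7⊕b9⊕b11⊕b13⊕b15⊕b17⊕b19⊕b21⊕b23⊕b25⊕b27⊕b29⊕b31 = 0⊕0⊕0⊕1⊕1⊕0⊕0⊕0⊕0⊕0⊕0⊕0⊕0⊕1⊕1⊕0 = 0
s2: b2⊕b3⊕b6⊕b7⊕b10⊕b11⊕b14⊕b15⊕b18⊕b19⊕b22⊕b23⊕b26⊕b27⊕b30⊕b31 = 1⊕0⊕0⊕1⊕0⊕0⊕1⊕0⊕1⊕0⊕0⊕0⊕0⊕1⊕1⊕0 = 0
s4: b4⊕b5⊕b6⊕b7⊕b12⊕b13⊕b14⊕b15⊕b20⊕b21⊕b22⊕b23⊕b28⊕b29⊕b30⊕b31 = 0⊕0⊕0⊕1⊕0⊕0⊕1⊕0⊕1⊕0⊕0⊕0⊕1⊕1⊕1⊕0 = 0
s8: b8⊕b9⊕b10⊕b11⊕b12⊕b13⊕b14⊕b15⊕b24⊕b25⊕b26⊕b27⊕b28⊕b29⊕b30⊕b31 = 1⊕1⊕0⊕0⊕0⊕0⊕1⊕0⊕1⊕0⊕0⊕1⊕1⊕1⊕1⊕0 = 0
s16: b16⊕b17⊕b18⊕b19⊕b20⊕b21⊕b22⊕b23⊕b24⊕b25⊕b26⊕b27⊕b28⊕b29⊕b30⊕b31 = 1⊕0⊕1⊕0⊕1⊕0⊕0⊕0⊕1⊕0⊕0⊕1⊕1⊕1⊕1⊕0 = 0
Syndrome (s16...s1) = 00000 → position 0 (no error).
No correction needed.
Data bits at positions 3,5,6,7,9,10,11,12,13,14,15,17,18,19,20,21,22,23,24,25,26,27,28,29,30,31: 00011000010010100010011110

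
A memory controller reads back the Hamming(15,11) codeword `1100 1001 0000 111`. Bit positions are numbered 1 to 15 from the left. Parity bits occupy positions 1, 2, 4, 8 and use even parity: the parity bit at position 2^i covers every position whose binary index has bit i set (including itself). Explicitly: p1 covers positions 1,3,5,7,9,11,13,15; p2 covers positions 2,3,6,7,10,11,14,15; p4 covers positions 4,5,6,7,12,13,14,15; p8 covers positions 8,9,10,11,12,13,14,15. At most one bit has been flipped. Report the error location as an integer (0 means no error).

2

s1: b1⊕b3⊕b5⊕b7⊕b9⊕b11⊕b13⊕b15 = 1⊕0⊕1⊕0⊕0⊕0⊕1⊕1 = 0
s2: b2⊕b3⊕b6⊕b7⊕b10⊕b11⊕b14⊕b15 = 1⊕0⊕0⊕0⊕0⊕0⊕1⊕1 = 1
s4: b4⊕b5⊕b6⊕b7⊕b12⊕b13⊕b14⊕b15 = 0⊕1⊕0⊕0⊕0⊕1⊕1⊕1 = 0
s8: b8⊕b9⊕b10⊕b11⊕b12⊕b13⊕b14⊕b15 = 1⊕0⊕0⊕0⊕0⊕1⊕1⊕1 = 0
Syndrome (s8...s1) = 0010 → position 2.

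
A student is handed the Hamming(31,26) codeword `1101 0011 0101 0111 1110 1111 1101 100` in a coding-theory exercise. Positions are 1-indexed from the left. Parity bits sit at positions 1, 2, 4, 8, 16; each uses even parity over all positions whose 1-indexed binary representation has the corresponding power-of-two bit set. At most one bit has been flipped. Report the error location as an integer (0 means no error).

1

s1: b1⊕b3⊕b5⊕b7⊕b9⊕b11⊕b13⊕b15⊕b17⊕b19⊕b21⊕b23⊕b25⊕b27⊕b29⊕b31 = 1⊕0⊕0⊕1⊕0⊕0⊕0⊕1⊕1⊕1⊕1⊕1⊕1⊕0⊕1⊕0 = 1
s2: b2⊕b3⊕b6⊕b7⊕b10⊕b11⊕b14⊕b15⊕b18⊕b19⊕b22⊕b23⊕b26⊕b27⊕b30⊕b31 = 1⊕0⊕0⊕1⊕1⊕0⊕1⊕1⊕1⊕1⊕1⊕1⊕1⊕0⊕0⊕0 = 0
s4: b4⊕b5⊕b6⊕b7⊕b12⊕b13⊕b14⊕b15⊕b20⊕b21⊕b22⊕b23⊕b28⊕b29⊕b30⊕b31 = 1⊕0⊕0⊕1⊕1⊕0⊕1⊕1⊕0⊕1⊕1⊕1⊕1⊕1⊕0⊕0 = 0
s8: b8⊕b9⊕b10⊕b11⊕b12⊕b13⊕b14⊕b15⊕b24⊕b25⊕b26⊕b27⊕b28⊕b29⊕b30⊕b31 = 1⊕0⊕1⊕0⊕1⊕0⊕1⊕1⊕1⊕1⊕1⊕0⊕1⊕1⊕0⊕0 = 0
s16: b16⊕b17⊕b18⊕b19⊕b20⊕b21⊕b22⊕b23⊕b24⊕b25⊕b26⊕b27⊕b28⊕b29⊕b30⊕b31 = 1⊕1⊕1⊕1⊕0⊕1⊕1⊕1⊕1⊕1⊕1⊕0⊕1⊕1⊕0⊕0 = 0
Syndrome (s16...s1) = 00001 → position 1.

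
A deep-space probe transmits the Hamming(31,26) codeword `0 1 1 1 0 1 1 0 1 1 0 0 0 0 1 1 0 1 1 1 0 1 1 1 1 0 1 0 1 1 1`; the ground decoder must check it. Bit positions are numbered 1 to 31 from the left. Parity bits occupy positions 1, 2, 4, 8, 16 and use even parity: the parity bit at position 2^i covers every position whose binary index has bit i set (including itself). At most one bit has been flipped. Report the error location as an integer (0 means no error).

10

s1: b1⊕b3⊕b5⊕b7⊕b9⊕b11⊕b13⊕b15⊕b17⊕b19⊕b21⊕b23⊕b25⊕b27⊕b29⊕b31 = 0⊕1⊕0⊕1⊕1⊕0⊕0⊕1⊕0⊕1⊕0⊕1⊕1⊕1⊕1⊕1 = 0
s2: b2⊕b3⊕b6⊕b7⊕b10⊕b11⊕b14⊕b15⊕b18⊕b19⊕b22⊕b23⊕b26⊕b27⊕b30⊕b31 = 1⊕1⊕1⊕1⊕1⊕0⊕0⊕1⊕1⊕1⊕1⊕1⊕0⊕1⊕1⊕1 = 1
s4: b4⊕b5⊕b6⊕b7⊕b12⊕b13⊕b14⊕b15⊕b20⊕b21⊕b22⊕b23⊕b28⊕b29⊕b30⊕b31 = 1⊕0⊕1⊕1⊕0⊕0⊕0⊕1⊕1⊕0⊕1⊕1⊕0⊕1⊕1⊕1 = 0
s8: b8⊕b9⊕b10⊕b11⊕b12⊕b13⊕b14⊕b15⊕b24⊕b25⊕b26⊕b27⊕b28⊕b29⊕b30⊕b31 = 0⊕1⊕1⊕0⊕0⊕0⊕0⊕1⊕1⊕1⊕0⊕1⊕0⊕1⊕1⊕1 = 1
s16: b16⊕b17⊕b18⊕b19⊕b20⊕b21⊕b22⊕b23⊕b24⊕b25⊕b26⊕b27⊕b28⊕b29⊕b30⊕b31 = 1⊕0⊕1⊕1⊕1⊕0⊕1⊕1⊕1⊕1⊕0⊕1⊕0⊕1⊕1⊕1 = 0
Syndrome (s16...s1) = 01010 → position 10.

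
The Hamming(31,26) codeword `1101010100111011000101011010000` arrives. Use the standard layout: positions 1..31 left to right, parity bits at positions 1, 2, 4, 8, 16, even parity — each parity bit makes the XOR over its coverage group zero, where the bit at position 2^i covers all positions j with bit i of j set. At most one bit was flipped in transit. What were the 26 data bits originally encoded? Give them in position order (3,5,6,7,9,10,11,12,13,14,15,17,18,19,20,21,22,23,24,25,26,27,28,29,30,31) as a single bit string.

00100011101000101011010000

s1: b1⊕b3⊕b5⊕b7⊕b9⊕b11⊕b13⊕b15⊕b17⊕b19⊕b21⊕b23⊕b25⊕b27⊕b29⊕b31 = 1⊕0⊕0⊕0⊕0⊕1⊕1⊕1⊕0⊕0⊕0⊕0⊕1⊕1⊕0⊕0 = 0
s2: b2⊕b3⊕b6⊕b7⊕b10⊕b11⊕b14⊕b15⊕b18⊕b19⊕b22⊕b23⊕b26⊕b27⊕b30⊕b31 = 1⊕0⊕1⊕0⊕0⊕1⊕0⊕1⊕0⊕0⊕1⊕0⊕0⊕1⊕0⊕0 = 0
s4: b4⊕b5⊕b6⊕b7⊕b12⊕b13⊕b14⊕b15⊕b20⊕b21⊕b22⊕b23⊕b28⊕b29⊕b30⊕b31 = 1⊕0⊕1⊕0⊕1⊕1⊕0⊕1⊕1⊕0⊕1⊕0⊕0⊕0⊕0⊕0 = 1
s8: b8⊕b9⊕b10⊕b11⊕b12⊕b13⊕b14⊕b15⊕b24⊕b25⊕b26⊕b27⊕b28⊕b29⊕b30⊕b31 = 1⊕0⊕0⊕1⊕1⊕1⊕0⊕1⊕1⊕1⊕0⊕1⊕0⊕0⊕0⊕0 = 0
s16: b16⊕b17⊕b18⊕b19⊕b20⊕b21⊕b22⊕b23⊕b24⊕b25⊕b26⊕b27⊕b28⊕b29⊕b30⊕b31 = 1⊕0⊕0⊕0⊕1⊕0⊕1⊕0⊕1⊕1⊕0⊕1⊕0⊕0⊕0⊕0 = 0
Syndrome (s16...s1) = 00100 → position 4.
Flip bit 4: corrected codeword = 1100010100111011000101011010000
Data bits at positions 3,5,6,7,9,10,11,12,13,14,15,17,18,19,20,21,22,23,24,25,26,27,28,29,30,31: 00100011101000101011010000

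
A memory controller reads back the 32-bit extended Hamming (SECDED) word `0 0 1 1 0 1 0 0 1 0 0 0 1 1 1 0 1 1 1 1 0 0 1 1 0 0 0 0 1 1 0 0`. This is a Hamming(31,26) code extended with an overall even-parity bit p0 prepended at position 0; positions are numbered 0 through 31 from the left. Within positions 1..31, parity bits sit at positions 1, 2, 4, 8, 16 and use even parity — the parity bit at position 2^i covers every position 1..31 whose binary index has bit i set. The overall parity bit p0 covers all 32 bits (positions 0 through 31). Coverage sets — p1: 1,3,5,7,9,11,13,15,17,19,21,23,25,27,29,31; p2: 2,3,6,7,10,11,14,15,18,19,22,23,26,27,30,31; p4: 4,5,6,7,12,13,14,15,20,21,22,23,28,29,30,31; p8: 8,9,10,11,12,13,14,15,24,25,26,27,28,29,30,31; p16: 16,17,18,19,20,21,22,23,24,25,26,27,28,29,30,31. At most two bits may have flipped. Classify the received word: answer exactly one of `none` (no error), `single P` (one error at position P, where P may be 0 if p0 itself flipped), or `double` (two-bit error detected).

single 3

s1: b1⊕b3⊕b5⊕b7⊕b9⊕b11⊕b13⊕b15⊕b17⊕b19⊕b21⊕b23⊕b25⊕b27⊕b29⊕b31 = 0⊕1⊕1⊕0⊕0⊕0⊕1⊕0⊕1⊕1⊕0⊕1⊕0⊕0⊕1⊕0 = 1
s2: b2⊕b3⊕b6⊕b7⊕b10⊕b11⊕b14⊕b15⊕b18⊕b19⊕b22⊕b23⊕b26⊕b27⊕b30⊕b31 = 1⊕1⊕0⊕0⊕0⊕0⊕1⊕0⊕1⊕1⊕1⊕1⊕0⊕0⊕0⊕0 = 1
s4: b4⊕b5⊕b6⊕b7⊕b12⊕b13⊕b14⊕b15⊕b20⊕b21⊕b22⊕b23⊕b28⊕b29⊕b30⊕b31 = 0⊕1⊕0⊕0⊕1⊕1⊕1⊕0⊕0⊕0⊕1⊕1⊕1⊕1⊕0⊕0 = 0
s8: b8⊕b9⊕b10⊕b11⊕b12⊕b13⊕b14⊕b15⊕b24⊕b25⊕b26⊕b27⊕b28⊕b29⊕b30⊕b31 = 1⊕0⊕0⊕0⊕1⊕1⊕1⊕0⊕0⊕0⊕0⊕0⊕1⊕1⊕0⊕0 = 0
s16: b16⊕b17⊕b18⊕b19⊕b20⊕b21⊕b22⊕b23⊕b24⊕b25⊕b26⊕b27⊕b28⊕b29⊕b30⊕b31 = 1⊕1⊕1⊕1⊕0⊕0⊕1⊕1⊕0⊕0⊕0⊕0⊕1⊕1⊕0⊕0 = 0
Syndrome (s16...s1) = 00011 → position 3.
Overall parity (XOR of all 32 bits, including p0): 0⊕0⊕1⊕1⊕0⊕1⊕0⊕0⊕1⊕0⊕0⊕0⊕1⊕1⊕1⊕0⊕1⊕1⊕1⊕1⊕0⊕0⊕1⊕1⊕0⊕0⊕0⊕0⊕1⊕1⊕0⊕0 = 1
Overall=1, syndrome position=3 → single-bit error at position 3.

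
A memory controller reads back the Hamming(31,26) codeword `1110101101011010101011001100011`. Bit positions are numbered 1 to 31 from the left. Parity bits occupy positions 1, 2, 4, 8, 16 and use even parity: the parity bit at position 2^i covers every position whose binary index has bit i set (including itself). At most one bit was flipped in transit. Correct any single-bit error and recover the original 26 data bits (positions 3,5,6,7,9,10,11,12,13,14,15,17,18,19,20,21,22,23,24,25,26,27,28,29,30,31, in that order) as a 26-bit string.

s1: b1⊕b3⊕b5⊕b7⊕b9⊕b11⊕b13⊕b15⊕b17⊕b19⊕b21⊕b23⊕b25⊕b27⊕b29⊕b31 = 1⊕1⊕1⊕1⊕0⊕0⊕1⊕1⊕1⊕1⊕1⊕0⊕1⊕0⊕0⊕1 = 1
s2: b2⊕b3⊕b6⊕b7⊕b10⊕b11⊕b14⊕b15⊕b18⊕b19⊕b22⊕b23⊕b26⊕b27⊕b30⊕b31 = 1⊕1⊕0⊕1⊕1⊕0⊕0⊕1⊕0⊕1⊕1⊕0⊕1⊕0⊕1⊕1 = 0
s4: b4⊕b5⊕b6⊕b7⊕b12⊕b13⊕b14⊕b15⊕b20⊕b21⊕b22⊕b23⊕b28⊕b29⊕b30⊕b31 = 0⊕1⊕0⊕1⊕1⊕1⊕0⊕1⊕0⊕1⊕1⊕0⊕0⊕0⊕1⊕1 = 1
s8: b8⊕b9⊕b10⊕b11⊕b12⊕b13⊕b14⊕b15⊕b24⊕b25⊕b26⊕b27⊕b28⊕b29⊕b30⊕b31 = 1⊕0⊕1⊕0⊕1⊕1⊕0⊕1⊕0⊕1⊕1⊕0⊕0⊕0⊕1⊕1 = 1
s16: b16⊕b17⊕b18⊕b19⊕b20⊕b21⊕b22⊕b23⊕b24⊕b25⊕b26⊕b27⊕b28⊕b29⊕b30⊕b31 = 0⊕1⊕0⊕1⊕0⊕1⊕1⊕0⊕0⊕1⊕1⊕0⊕0⊕0⊕1⊕1 = 0
Syndrome (s16...s1) = 01101 → position 13.
Flip bit 13: corrected codeword = 1110101101010010101011001100011
Data bits at positions 3,5,6,7,9,10,11,12,13,14,15,17,18,19,20,21,22,23,24,25,26,27,28,29,30,31: 11010101001101011001100011

11010101001101011001100011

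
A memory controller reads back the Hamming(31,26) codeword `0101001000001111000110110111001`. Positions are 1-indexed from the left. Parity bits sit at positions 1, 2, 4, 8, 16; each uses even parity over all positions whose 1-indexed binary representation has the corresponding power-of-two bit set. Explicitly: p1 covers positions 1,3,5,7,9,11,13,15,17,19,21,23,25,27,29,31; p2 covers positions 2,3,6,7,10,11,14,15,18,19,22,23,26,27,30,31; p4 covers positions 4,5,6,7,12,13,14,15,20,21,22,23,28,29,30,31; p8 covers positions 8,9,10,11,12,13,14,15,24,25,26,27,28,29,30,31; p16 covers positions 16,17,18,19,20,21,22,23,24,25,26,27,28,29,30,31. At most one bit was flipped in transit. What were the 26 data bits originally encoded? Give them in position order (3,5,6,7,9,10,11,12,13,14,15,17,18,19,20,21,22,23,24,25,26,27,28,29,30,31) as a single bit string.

s1: b1⊕b3⊕b5⊕b7⊕b9⊕b11⊕b13⊕b15⊕b17⊕b19⊕b21⊕b23⊕b25⊕b27⊕b29⊕b31 = 0⊕0⊕0⊕1⊕0⊕0⊕1⊕1⊕0⊕0⊕1⊕1⊕0⊕1⊕0⊕1 = 1
s2: b2⊕b3⊕b6⊕b7⊕b10⊕b11⊕b14⊕b15⊕b18⊕b19⊕b22⊕b23⊕b26⊕b27⊕b30⊕b31 = 1⊕0⊕0⊕1⊕0⊕0⊕1⊕1⊕0⊕0⊕0⊕1⊕1⊕1⊕0⊕1 = 0
s4: b4⊕b5⊕b6⊕b7⊕b12⊕b13⊕b14⊕b15⊕b20⊕b21⊕b22⊕b23⊕b28⊕b29⊕b30⊕b31 = 1⊕0⊕0⊕1⊕0⊕1⊕1⊕1⊕1⊕1⊕0⊕1⊕1⊕0⊕0⊕1 = 0
s8: b8⊕b9⊕b10⊕b11⊕b12⊕b13⊕b14⊕b15⊕b24⊕b25⊕b26⊕b27⊕b28⊕b29⊕b30⊕b31 = 0⊕0⊕0⊕0⊕0⊕1⊕1⊕1⊕1⊕0⊕1⊕1⊕1⊕0⊕0⊕1 = 0
s16: b16⊕b17⊕b18⊕b19⊕b20⊕b21⊕b22⊕b23⊕b24⊕b25⊕b26⊕b27⊕b28⊕b29⊕b30⊕b31 = 1⊕0⊕0⊕0⊕1⊕1⊕0⊕1⊕1⊕0⊕1⊕1⊕1⊕0⊕0⊕1 = 1
Syndrome (s16...s1) = 10001 → position 17.
Flip bit 17: corrected codeword = 0101001000001111100110110111001
Data bits at positions 3,5,6,7,9,10,11,12,13,14,15,17,18,19,20,21,22,23,24,25,26,27,28,29,30,31: 00010000111100110110111001

00010000111100110110111001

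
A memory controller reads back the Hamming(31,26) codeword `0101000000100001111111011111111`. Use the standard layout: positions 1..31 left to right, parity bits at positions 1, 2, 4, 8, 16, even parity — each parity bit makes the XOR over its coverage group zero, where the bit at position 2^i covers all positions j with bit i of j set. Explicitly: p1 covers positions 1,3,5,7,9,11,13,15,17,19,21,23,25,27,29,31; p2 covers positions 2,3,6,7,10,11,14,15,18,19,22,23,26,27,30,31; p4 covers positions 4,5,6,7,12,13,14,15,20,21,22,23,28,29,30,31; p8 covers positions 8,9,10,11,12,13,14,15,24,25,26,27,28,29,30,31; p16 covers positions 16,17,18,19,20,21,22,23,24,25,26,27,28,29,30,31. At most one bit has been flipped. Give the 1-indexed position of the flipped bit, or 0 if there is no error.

26

s1: b1⊕b3⊕b5⊕b7⊕b9⊕b11⊕b13⊕b15⊕b17⊕b19⊕b21⊕b23⊕b25⊕b27⊕b29⊕b31 = 0⊕0⊕0⊕0⊕0⊕1⊕0⊕0⊕1⊕1⊕1⊕0⊕1⊕1⊕1⊕1 = 0
s2: b2⊕b3⊕b6⊕b7⊕b10⊕b11⊕b14⊕b15⊕b18⊕b19⊕b22⊕b23⊕b26⊕b27⊕b30⊕b31 = 1⊕0⊕0⊕0⊕0⊕1⊕0⊕0⊕1⊕1⊕1⊕0⊕1⊕1⊕1⊕1 = 1
s4: b4⊕b5⊕b6⊕b7⊕b12⊕b13⊕b14⊕b15⊕b20⊕b21⊕b22⊕b23⊕b28⊕b29⊕b30⊕b31 = 1⊕0⊕0⊕0⊕0⊕0⊕0⊕0⊕1⊕1⊕1⊕0⊕1⊕1⊕1⊕1 = 0
s8: b8⊕b9⊕b10⊕b11⊕b12⊕b13⊕b14⊕b15⊕b24⊕b25⊕b26⊕b27⊕b28⊕b29⊕b30⊕b31 = 0⊕0⊕0⊕1⊕0⊕0⊕0⊕0⊕1⊕1⊕1⊕1⊕1⊕1⊕1⊕1 = 1
s16: b16⊕b17⊕b18⊕b19⊕b20⊕b21⊕b22⊕b23⊕b24⊕b25⊕b26⊕b27⊕b28⊕b29⊕b30⊕b31 = 1⊕1⊕1⊕1⊕1⊕1⊕1⊕0⊕1⊕1⊕1⊕1⊕1⊕1⊕1⊕1 = 1
Syndrome (s16...s1) = 11010 → position 26.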